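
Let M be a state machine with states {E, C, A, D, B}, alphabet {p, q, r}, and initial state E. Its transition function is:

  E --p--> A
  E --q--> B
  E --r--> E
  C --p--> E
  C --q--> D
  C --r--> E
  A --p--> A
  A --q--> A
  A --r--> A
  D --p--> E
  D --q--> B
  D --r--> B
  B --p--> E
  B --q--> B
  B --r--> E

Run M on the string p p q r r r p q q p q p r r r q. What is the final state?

Trace: E -p-> A -p-> A -q-> A -r-> A -r-> A -r-> A -p-> A -q-> A -q-> A -p-> A -q-> A -p-> A -r-> A -r-> A -r-> A -q-> A

A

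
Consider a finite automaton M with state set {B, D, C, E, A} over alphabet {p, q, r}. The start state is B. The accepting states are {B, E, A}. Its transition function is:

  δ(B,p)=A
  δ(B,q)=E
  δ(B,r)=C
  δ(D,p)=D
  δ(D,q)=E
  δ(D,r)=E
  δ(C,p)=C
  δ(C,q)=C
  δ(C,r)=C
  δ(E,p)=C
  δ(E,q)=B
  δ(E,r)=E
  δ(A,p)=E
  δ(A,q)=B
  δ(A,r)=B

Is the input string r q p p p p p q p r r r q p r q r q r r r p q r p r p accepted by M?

No

B → C → C → C → C → C → C → C → C → C → C → C → C → C → C → C → C → C → C → C → C → C → C → C → C → C → C → C
End state C is not accepting.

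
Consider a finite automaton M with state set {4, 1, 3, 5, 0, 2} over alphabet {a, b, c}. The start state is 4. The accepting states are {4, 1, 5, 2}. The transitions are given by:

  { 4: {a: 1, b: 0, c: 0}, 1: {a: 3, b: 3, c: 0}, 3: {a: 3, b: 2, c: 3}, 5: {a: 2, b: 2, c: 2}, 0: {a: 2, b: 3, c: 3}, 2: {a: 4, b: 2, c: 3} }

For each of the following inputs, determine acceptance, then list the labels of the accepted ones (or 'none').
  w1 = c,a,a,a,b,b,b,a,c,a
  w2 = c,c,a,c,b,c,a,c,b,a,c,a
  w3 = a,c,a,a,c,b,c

w1: 4 → 0 → 2 → 4 → 1 → 3 → 2 → 2 → 4 → 0 → 2  → end 2, accepted
w2: 4 → 0 → 3 → 3 → 3 → 2 → 3 → 3 → 3 → 2 → 4 → 0 → 2  → end 2, accepted
w3: 4 → 1 → 0 → 2 → 4 → 0 → 3 → 3  → end 3, rejected

w1, w2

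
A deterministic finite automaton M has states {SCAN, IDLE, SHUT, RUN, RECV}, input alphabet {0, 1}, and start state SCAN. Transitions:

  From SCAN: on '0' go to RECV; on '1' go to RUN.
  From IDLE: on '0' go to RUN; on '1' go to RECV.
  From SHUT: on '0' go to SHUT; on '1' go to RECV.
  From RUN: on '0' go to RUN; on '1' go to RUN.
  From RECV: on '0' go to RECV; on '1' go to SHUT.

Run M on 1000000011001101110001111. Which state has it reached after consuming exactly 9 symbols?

RUN

start at SCAN
read '1': SCAN → RUN
read '0': RUN → RUN
read '0': RUN → RUN
read '0': RUN → RUN
read '0': RUN → RUN
read '0': RUN → RUN
read '0': RUN → RUN
read '0': RUN → RUN
read '1': RUN → RUN
After 9 symbols: RUN.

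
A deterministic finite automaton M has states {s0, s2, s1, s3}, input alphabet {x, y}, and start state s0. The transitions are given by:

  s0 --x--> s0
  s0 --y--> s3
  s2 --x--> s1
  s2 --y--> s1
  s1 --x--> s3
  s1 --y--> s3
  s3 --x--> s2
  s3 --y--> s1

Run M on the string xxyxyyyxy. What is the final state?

s1

s0 → s0 → s0 → s3 → s2 → s1 → s3 → s1 → s3 → s1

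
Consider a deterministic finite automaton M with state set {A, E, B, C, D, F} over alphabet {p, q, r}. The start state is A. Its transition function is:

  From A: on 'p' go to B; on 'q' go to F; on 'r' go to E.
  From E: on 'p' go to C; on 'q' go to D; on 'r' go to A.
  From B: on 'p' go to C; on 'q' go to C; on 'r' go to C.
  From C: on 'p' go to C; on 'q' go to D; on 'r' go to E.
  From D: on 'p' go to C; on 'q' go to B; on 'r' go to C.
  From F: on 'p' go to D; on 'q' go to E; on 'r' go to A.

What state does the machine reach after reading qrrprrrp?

C

Trace: A -q-> F -r-> A -r-> E -p-> C -r-> E -r-> A -r-> E -p-> C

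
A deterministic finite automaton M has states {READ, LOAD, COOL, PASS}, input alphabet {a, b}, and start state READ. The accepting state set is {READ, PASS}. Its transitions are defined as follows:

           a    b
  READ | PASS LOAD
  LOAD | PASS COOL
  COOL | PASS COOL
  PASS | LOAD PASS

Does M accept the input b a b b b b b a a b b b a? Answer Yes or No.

Trace: READ -b-> LOAD -a-> PASS -b-> PASS -b-> PASS -b-> PASS -b-> PASS -b-> PASS -a-> LOAD -a-> PASS -b-> PASS -b-> PASS -b-> PASS -a-> LOAD
End state LOAD is not accepting.

No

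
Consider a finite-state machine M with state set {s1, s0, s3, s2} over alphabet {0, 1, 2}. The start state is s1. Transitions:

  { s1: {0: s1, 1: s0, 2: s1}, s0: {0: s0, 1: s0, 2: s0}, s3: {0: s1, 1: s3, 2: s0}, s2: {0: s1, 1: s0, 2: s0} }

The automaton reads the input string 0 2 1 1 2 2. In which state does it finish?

Trace: s1 -0-> s1 -2-> s1 -1-> s0 -1-> s0 -2-> s0 -2-> s0

s0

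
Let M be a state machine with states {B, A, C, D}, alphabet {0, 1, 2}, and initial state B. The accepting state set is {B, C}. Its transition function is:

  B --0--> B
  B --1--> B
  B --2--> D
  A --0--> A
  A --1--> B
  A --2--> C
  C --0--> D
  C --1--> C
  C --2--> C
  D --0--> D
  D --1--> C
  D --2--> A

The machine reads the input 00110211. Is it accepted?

Yes

Trace: B -0-> B -0-> B -1-> B -1-> B -0-> B -2-> D -1-> C -1-> C
End state C is accepting.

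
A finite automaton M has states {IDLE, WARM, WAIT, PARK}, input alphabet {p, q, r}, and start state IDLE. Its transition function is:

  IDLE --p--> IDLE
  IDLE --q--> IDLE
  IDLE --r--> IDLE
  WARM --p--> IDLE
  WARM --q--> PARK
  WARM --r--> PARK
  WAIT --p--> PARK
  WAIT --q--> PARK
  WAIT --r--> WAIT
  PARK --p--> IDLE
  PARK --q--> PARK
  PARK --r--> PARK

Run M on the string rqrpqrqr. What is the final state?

Trace: IDLE -r-> IDLE -q-> IDLE -r-> IDLE -p-> IDLE -q-> IDLE -r-> IDLE -q-> IDLE -r-> IDLE

IDLE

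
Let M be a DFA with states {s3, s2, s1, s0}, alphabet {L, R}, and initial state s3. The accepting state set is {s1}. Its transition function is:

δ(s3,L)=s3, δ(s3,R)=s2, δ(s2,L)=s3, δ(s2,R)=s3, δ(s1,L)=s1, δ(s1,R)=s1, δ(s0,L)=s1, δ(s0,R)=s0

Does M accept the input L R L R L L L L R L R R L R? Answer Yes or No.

Trace: s3 -L-> s3 -R-> s2 -L-> s3 -R-> s2 -L-> s3 -L-> s3 -L-> s3 -L-> s3 -R-> s2 -L-> s3 -R-> s2 -R-> s3 -L-> s3 -R-> s2
End state s2 is not accepting.

No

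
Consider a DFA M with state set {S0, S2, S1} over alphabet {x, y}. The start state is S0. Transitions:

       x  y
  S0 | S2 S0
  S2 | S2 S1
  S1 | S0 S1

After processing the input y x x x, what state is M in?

S2

start at S0
read 'y': S0 → S0
read 'x': S0 → S2
read 'x': S2 → S2
read 'x': S2 → S2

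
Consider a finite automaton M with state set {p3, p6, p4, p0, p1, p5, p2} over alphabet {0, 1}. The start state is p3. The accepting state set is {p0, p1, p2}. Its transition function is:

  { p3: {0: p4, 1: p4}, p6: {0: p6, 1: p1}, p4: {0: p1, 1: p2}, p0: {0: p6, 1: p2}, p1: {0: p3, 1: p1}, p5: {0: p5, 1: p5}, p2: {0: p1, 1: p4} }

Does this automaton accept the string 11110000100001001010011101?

Trace: p3 -1-> p4 -1-> p2 -1-> p4 -1-> p2 -0-> p1 -0-> p3 -0-> p4 -0-> p1 -1-> p1 -0-> p3 -0-> p4 -0-> p1 -0-> p3 -1-> p4 -0-> p1 -0-> p3 -1-> p4 -0-> p1 -1-> p1 -0-> p3 -0-> p4 -1-> p2 -1-> p4 -1-> p2 -0-> p1 -1-> p1
End state p1 is accepting.

Yes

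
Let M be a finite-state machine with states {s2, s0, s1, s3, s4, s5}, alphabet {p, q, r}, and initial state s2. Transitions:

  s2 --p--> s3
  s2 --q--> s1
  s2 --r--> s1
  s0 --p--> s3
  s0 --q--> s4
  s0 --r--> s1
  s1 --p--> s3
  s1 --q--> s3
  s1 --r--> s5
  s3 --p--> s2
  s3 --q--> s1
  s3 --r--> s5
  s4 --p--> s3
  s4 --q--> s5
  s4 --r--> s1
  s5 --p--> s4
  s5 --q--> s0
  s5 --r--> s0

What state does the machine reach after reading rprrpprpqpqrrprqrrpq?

Trace: s2 -r-> s1 -p-> s3 -r-> s5 -r-> s0 -p-> s3 -p-> s2 -r-> s1 -p-> s3 -q-> s1 -p-> s3 -q-> s1 -r-> s5 -r-> s0 -p-> s3 -r-> s5 -q-> s0 -r-> s1 -r-> s5 -p-> s4 -q-> s5

s5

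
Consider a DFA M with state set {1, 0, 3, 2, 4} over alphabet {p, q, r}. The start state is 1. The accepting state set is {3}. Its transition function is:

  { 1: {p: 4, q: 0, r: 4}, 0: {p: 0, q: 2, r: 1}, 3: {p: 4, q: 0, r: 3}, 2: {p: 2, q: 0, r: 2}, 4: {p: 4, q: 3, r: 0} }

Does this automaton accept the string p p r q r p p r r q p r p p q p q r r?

Trace: 1 -p-> 4 -p-> 4 -r-> 0 -q-> 2 -r-> 2 -p-> 2 -p-> 2 -r-> 2 -r-> 2 -q-> 0 -p-> 0 -r-> 1 -p-> 4 -p-> 4 -q-> 3 -p-> 4 -q-> 3 -r-> 3 -r-> 3
End state 3 is accepting.

Yes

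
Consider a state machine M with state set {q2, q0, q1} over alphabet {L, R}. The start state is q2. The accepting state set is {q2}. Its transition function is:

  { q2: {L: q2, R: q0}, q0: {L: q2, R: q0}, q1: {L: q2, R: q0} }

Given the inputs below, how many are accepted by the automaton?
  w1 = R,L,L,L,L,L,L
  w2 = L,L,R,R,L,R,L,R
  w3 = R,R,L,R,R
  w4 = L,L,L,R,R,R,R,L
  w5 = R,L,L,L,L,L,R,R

2

w1:
  start at q2
  read 'R': q2 → q0
  read 'L': q0 → q2
  read 'L': q2 → q2
  read 'L': q2 → q2
  read 'L': q2 → q2
  read 'L': q2 → q2
  read 'L': q2 → q2
  end q2, accepted
w2:
  start at q2
  read 'L': q2 → q2
  read 'L': q2 → q2
  read 'R': q2 → q0
  read 'R': q0 → q0
  read 'L': q0 → q2
  read 'R': q2 → q0
  read 'L': q0 → q2
  read 'R': q2 → q0
  end q0, rejected
w3:
  start at q2
  read 'R': q2 → q0
  read 'R': q0 → q0
  read 'L': q0 → q2
  read 'R': q2 → q0
  read 'R': q0 → q0
  end q0, rejected
w4:
  start at q2
  read 'L': q2 → q2
  read 'L': q2 → q2
  read 'L': q2 → q2
  read 'R': q2 → q0
  read 'R': q0 → q0
  read 'R': q0 → q0
  read 'R': q0 → q0
  read 'L': q0 → q2
  end q2, accepted
w5:
  start at q2
  read 'R': q2 → q0
  read 'L': q0 → q2
  read 'L': q2 → q2
  read 'L': q2 → q2
  read 'L': q2 → q2
  read 'L': q2 → q2
  read 'R': q2 → q0
  read 'R': q0 → q0
  end q0, rejected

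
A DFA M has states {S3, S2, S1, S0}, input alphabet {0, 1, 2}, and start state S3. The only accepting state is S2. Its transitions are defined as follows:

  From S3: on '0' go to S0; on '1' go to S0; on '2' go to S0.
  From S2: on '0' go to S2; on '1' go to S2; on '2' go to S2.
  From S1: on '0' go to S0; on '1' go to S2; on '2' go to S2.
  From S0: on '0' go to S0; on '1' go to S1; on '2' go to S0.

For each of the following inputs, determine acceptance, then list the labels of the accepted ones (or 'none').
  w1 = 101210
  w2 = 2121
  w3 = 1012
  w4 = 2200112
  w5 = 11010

w1: Trace: S3 -1-> S0 -0-> S0 -1-> S1 -2-> S2 -1-> S2 -0-> S2  → end S2, accepted
w2: Trace: S3 -2-> S0 -1-> S1 -2-> S2 -1-> S2  → end S2, accepted
w3: Trace: S3 -1-> S0 -0-> S0 -1-> S1 -2-> S2  → end S2, accepted
w4: Trace: S3 -2-> S0 -2-> S0 -0-> S0 -0-> S0 -1-> S1 -1-> S2 -2-> S2  → end S2, accepted
w5: Trace: S3 -1-> S0 -1-> S1 -0-> S0 -1-> S1 -0-> S0  → end S0, rejected

w1, w2, w3, w4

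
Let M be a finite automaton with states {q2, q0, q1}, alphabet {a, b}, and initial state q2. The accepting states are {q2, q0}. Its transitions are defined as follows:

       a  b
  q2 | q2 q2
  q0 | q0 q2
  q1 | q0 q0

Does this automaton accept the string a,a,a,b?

Yes

Trace: q2 -a-> q2 -a-> q2 -a-> q2 -b-> q2
End state q2 is accepting.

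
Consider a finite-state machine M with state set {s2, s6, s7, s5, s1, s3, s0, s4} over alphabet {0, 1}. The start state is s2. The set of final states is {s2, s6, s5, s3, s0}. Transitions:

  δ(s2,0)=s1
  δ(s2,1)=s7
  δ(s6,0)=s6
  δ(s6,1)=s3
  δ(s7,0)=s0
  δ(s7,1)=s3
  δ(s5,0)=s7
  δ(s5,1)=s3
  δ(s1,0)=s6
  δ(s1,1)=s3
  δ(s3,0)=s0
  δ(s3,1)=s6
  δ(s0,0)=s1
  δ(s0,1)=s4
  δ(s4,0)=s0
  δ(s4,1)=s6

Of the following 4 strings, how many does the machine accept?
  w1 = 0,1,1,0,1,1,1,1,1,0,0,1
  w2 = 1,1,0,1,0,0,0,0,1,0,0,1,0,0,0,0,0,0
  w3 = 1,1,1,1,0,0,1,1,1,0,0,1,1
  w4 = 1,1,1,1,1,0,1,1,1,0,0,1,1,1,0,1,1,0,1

4

w1: Trace: s2 -0-> s1 -1-> s3 -1-> s6 -0-> s6 -1-> s3 -1-> s6 -1-> s3 -1-> s6 -1-> s3 -0-> s0 -0-> s1 -1-> s3  → end s3, accepted
w2: Trace: s2 -1-> s7 -1-> s3 -0-> s0 -1-> s4 -0-> s0 -0-> s1 -0-> s6 -0-> s6 -1-> s3 -0-> s0 -0-> s1 -1-> s3 -0-> s0 -0-> s1 -0-> s6 -0-> s6 -0-> s6 -0-> s6  → end s6, accepted
w3: Trace: s2 -1-> s7 -1-> s3 -1-> s6 -1-> s3 -0-> s0 -0-> s1 -1-> s3 -1-> s6 -1-> s3 -0-> s0 -0-> s1 -1-> s3 -1-> s6  → end s6, accepted
w4: Trace: s2 -1-> s7 -1-> s3 -1-> s6 -1-> s3 -1-> s6 -0-> s6 -1-> s3 -1-> s6 -1-> s3 -0-> s0 -0-> s1 -1-> s3 -1-> s6 -1-> s3 -0-> s0 -1-> s4 -1-> s6 -0-> s6 -1-> s3  → end s3, accepted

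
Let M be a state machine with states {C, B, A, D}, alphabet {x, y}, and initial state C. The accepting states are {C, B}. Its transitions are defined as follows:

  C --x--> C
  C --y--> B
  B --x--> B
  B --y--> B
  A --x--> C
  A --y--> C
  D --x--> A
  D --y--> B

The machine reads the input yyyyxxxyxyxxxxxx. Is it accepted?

Yes

Trace: C -y-> B -y-> B -y-> B -y-> B -x-> B -x-> B -x-> B -y-> B -x-> B -y-> B -x-> B -x-> B -x-> B -x-> B -x-> B -x-> B
End state B is accepting.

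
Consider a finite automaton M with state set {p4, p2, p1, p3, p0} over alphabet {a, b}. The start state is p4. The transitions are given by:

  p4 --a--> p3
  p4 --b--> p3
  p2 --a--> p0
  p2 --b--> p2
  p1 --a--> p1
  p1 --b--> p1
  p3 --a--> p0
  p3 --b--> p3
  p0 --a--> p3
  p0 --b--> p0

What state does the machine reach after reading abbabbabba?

p0

p4 → p3 → p3 → p3 → p0 → p0 → p0 → p3 → p3 → p3 → p0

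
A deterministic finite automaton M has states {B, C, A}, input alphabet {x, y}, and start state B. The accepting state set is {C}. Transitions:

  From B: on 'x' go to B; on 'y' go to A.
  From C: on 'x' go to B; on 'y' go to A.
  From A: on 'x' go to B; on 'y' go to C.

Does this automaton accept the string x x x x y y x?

No

B → B → B → B → B → A → C → B
End state B is not accepting.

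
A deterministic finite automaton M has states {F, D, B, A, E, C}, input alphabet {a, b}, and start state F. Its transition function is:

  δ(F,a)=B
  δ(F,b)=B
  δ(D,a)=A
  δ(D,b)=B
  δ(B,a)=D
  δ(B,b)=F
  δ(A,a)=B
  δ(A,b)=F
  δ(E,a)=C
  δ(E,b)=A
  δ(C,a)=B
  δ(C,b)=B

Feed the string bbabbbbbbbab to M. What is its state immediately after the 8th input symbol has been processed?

F

Trace: F -b-> B -b-> F -a-> B -b-> F -b-> B -b-> F -b-> B -b-> F
After 8 symbols: F.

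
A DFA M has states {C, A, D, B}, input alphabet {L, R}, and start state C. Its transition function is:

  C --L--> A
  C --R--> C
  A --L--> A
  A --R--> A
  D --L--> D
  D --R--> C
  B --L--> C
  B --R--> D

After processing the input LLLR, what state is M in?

Trace: C -L-> A -L-> A -L-> A -R-> A

A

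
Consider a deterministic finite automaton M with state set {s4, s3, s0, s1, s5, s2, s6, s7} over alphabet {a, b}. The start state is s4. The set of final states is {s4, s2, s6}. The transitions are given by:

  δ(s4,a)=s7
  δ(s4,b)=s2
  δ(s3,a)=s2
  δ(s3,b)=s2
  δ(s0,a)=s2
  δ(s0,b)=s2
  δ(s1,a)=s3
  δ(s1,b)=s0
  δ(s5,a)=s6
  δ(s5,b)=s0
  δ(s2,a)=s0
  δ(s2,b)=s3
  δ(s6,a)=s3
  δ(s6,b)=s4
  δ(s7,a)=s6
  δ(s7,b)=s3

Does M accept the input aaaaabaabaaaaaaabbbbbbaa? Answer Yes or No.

Trace: s4 -a-> s7 -a-> s6 -a-> s3 -a-> s2 -a-> s0 -b-> s2 -a-> s0 -a-> s2 -b-> s3 -a-> s2 -a-> s0 -a-> s2 -a-> s0 -a-> s2 -a-> s0 -a-> s2 -b-> s3 -b-> s2 -b-> s3 -b-> s2 -b-> s3 -b-> s2 -a-> s0 -a-> s2
End state s2 is accepting.

Yes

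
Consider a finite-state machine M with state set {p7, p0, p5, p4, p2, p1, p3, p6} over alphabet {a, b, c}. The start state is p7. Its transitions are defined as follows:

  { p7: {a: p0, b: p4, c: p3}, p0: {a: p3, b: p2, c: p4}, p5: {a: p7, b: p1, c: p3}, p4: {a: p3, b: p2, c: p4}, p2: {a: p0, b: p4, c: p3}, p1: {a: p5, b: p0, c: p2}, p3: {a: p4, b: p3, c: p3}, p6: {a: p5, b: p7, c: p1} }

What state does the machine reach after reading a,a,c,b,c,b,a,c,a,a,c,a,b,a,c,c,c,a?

Trace: p7 -a-> p0 -a-> p3 -c-> p3 -b-> p3 -c-> p3 -b-> p3 -a-> p4 -c-> p4 -a-> p3 -a-> p4 -c-> p4 -a-> p3 -b-> p3 -a-> p4 -c-> p4 -c-> p4 -c-> p4 -a-> p3

p3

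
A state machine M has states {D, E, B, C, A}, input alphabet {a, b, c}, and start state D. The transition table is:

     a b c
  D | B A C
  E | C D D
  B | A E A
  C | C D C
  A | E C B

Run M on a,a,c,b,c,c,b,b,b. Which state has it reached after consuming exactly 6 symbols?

C

start at D
read 'a': D → B
read 'a': B → A
read 'c': A → B
read 'b': B → E
read 'c': E → D
read 'c': D → C
After 6 symbols: C.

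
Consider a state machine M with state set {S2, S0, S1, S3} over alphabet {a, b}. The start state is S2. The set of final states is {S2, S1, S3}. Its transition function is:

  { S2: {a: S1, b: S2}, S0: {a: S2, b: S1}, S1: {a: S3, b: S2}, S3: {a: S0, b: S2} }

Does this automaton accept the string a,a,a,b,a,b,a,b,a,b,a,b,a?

Yes

S2 → S1 → S3 → S0 → S1 → S3 → S2 → S1 → S2 → S1 → S2 → S1 → S2 → S1
End state S1 is accepting.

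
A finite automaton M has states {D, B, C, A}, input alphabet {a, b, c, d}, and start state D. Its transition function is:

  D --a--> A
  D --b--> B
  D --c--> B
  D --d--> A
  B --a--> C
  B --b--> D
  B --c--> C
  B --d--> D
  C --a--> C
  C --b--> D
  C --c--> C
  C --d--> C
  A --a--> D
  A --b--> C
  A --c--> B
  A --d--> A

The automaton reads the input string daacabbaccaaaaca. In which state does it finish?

start at D
read 'd': D → A
read 'a': A → D
read 'a': D → A
read 'c': A → B
read 'a': B → C
read 'b': C → D
read 'b': D → B
read 'a': B → C
read 'c': C → C
read 'c': C → C
read 'a': C → C
read 'a': C → C
read 'a': C → C
read 'a': C → C
read 'c': C → C
read 'a': C → C

C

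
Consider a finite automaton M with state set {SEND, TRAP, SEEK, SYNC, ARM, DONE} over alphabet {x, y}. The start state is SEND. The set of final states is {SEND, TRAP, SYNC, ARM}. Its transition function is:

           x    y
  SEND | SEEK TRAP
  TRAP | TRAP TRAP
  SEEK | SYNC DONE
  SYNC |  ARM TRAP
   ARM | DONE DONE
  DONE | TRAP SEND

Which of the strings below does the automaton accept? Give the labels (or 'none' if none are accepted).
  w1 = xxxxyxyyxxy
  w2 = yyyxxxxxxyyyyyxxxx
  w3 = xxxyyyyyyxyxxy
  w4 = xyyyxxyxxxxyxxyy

w1, w2, w3, w4

w1: SEND → SEEK → SYNC → ARM → DONE → SEND → SEEK → DONE → SEND → SEEK → SYNC → TRAP  → end TRAP, accepted
w2: SEND → TRAP → TRAP → TRAP → TRAP → TRAP → TRAP → TRAP → TRAP → TRAP → TRAP → TRAP → TRAP → TRAP → TRAP → TRAP → TRAP → TRAP → TRAP  → end TRAP, accepted
w3: SEND → SEEK → SYNC → ARM → DONE → SEND → TRAP → TRAP → TRAP → TRAP → TRAP → TRAP → TRAP → TRAP → TRAP  → end TRAP, accepted
w4: SEND → SEEK → DONE → SEND → TRAP → TRAP → TRAP → TRAP → TRAP → TRAP → TRAP → TRAP → TRAP → TRAP → TRAP → TRAP → TRAP  → end TRAP, accepted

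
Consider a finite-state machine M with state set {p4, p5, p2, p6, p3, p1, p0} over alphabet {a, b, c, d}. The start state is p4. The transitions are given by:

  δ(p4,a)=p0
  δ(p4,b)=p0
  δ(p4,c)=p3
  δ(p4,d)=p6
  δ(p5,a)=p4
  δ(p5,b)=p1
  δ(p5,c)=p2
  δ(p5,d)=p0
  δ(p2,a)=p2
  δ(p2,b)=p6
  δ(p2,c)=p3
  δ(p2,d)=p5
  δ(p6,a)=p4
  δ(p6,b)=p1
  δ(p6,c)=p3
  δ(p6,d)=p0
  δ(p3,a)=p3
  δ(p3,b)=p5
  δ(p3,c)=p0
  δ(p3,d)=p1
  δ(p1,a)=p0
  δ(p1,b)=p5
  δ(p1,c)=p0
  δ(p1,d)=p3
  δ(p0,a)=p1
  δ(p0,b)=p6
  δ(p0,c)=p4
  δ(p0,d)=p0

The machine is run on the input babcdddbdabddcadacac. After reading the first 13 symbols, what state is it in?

p0

start at p4
read 'b': p4 → p0
read 'a': p0 → p1
read 'b': p1 → p5
read 'c': p5 → p2
read 'd': p2 → p5
read 'd': p5 → p0
read 'd': p0 → p0
read 'b': p0 → p6
read 'd': p6 → p0
read 'a': p0 → p1
read 'b': p1 → p5
read 'd': p5 → p0
read 'd': p0 → p0
After 13 symbols: p0.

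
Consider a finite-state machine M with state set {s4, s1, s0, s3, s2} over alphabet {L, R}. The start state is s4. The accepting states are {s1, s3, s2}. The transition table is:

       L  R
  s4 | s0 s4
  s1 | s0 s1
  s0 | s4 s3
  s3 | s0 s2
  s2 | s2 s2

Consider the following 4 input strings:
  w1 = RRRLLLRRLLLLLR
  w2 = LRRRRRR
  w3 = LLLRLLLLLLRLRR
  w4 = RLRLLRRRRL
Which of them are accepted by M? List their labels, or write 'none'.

w1, w2, w3

w1: Trace: s4 -R-> s4 -R-> s4 -R-> s4 -L-> s0 -L-> s4 -L-> s0 -R-> s3 -R-> s2 -L-> s2 -L-> s2 -L-> s2 -L-> s2 -L-> s2 -R-> s2  → end s2, accepted
w2: Trace: s4 -L-> s0 -R-> s3 -R-> s2 -R-> s2 -R-> s2 -R-> s2 -R-> s2  → end s2, accepted
w3: Trace: s4 -L-> s0 -L-> s4 -L-> s0 -R-> s3 -L-> s0 -L-> s4 -L-> s0 -L-> s4 -L-> s0 -L-> s4 -R-> s4 -L-> s0 -R-> s3 -R-> s2  → end s2, accepted
w4: Trace: s4 -R-> s4 -L-> s0 -R-> s3 -L-> s0 -L-> s4 -R-> s4 -R-> s4 -R-> s4 -R-> s4 -L-> s0  → end s0, rejected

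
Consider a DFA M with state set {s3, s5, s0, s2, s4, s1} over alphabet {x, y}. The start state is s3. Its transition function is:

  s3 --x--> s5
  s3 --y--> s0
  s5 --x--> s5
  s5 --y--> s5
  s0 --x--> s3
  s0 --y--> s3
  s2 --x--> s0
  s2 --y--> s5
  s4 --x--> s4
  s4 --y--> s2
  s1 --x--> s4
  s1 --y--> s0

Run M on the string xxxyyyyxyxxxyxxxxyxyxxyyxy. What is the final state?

s5

Trace: s3 -x-> s5 -x-> s5 -x-> s5 -y-> s5 -y-> s5 -y-> s5 -y-> s5 -x-> s5 -y-> s5 -x-> s5 -x-> s5 -x-> s5 -y-> s5 -x-> s5 -x-> s5 -x-> s5 -x-> s5 -y-> s5 -x-> s5 -y-> s5 -x-> s5 -x-> s5 -y-> s5 -y-> s5 -x-> s5 -y-> s5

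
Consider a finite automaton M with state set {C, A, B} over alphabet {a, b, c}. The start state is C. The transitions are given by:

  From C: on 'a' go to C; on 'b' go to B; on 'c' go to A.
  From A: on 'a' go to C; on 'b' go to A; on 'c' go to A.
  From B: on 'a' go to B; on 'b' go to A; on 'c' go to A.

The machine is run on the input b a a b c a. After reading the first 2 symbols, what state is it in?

Trace: C -b-> B -a-> B
After 2 symbols: B.

B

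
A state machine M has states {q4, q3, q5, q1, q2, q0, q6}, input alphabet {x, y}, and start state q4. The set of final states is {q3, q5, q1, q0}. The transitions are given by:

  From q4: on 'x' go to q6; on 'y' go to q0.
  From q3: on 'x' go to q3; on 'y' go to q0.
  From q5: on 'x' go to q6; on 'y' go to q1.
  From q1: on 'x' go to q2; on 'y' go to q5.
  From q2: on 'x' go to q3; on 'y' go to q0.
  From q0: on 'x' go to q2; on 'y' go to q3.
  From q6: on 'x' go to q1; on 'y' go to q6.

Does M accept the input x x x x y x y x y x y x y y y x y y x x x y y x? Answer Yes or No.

Trace: q4 -x-> q6 -x-> q1 -x-> q2 -x-> q3 -y-> q0 -x-> q2 -y-> q0 -x-> q2 -y-> q0 -x-> q2 -y-> q0 -x-> q2 -y-> q0 -y-> q3 -y-> q0 -x-> q2 -y-> q0 -y-> q3 -x-> q3 -x-> q3 -x-> q3 -y-> q0 -y-> q3 -x-> q3
End state q3 is accepting.

Yes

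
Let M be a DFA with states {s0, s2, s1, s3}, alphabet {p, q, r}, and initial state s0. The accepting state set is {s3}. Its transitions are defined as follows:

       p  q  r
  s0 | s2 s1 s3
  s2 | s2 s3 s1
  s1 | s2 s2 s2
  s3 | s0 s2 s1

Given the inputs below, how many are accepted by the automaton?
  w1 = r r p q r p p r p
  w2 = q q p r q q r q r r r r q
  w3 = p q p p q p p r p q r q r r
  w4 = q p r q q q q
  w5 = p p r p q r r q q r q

w1:
  start at s0
  read 'r': s0 → s3
  read 'r': s3 → s1
  read 'p': s1 → s2
  read 'q': s2 → s3
  read 'r': s3 → s1
  read 'p': s1 → s2
  read 'p': s2 → s2
  read 'r': s2 → s1
  read 'p': s1 → s2
  end s2, rejected
w2:
  start at s0
  read 'q': s0 → s1
  read 'q': s1 → s2
  read 'p': s2 → s2
  read 'r': s2 → s1
  read 'q': s1 → s2
  read 'q': s2 → s3
  read 'r': s3 → s1
  read 'q': s1 → s2
  read 'r': s2 → s1
  read 'r': s1 → s2
  read 'r': s2 → s1
  read 'r': s1 → s2
  read 'q': s2 → s3
  end s3, accepted
w3:
  start at s0
  read 'p': s0 → s2
  read 'q': s2 → s3
  read 'p': s3 → s0
  read 'p': s0 → s2
  read 'q': s2 → s3
  read 'p': s3 → s0
  read 'p': s0 → s2
  read 'r': s2 → s1
  read 'p': s1 → s2
  read 'q': s2 → s3
  read 'r': s3 → s1
  read 'q': s1 → s2
  read 'r': s2 → s1
  read 'r': s1 → s2
  end s2, rejected
w4:
  start at s0
  read 'q': s0 → s1
  read 'p': s1 → s2
  read 'r': s2 → s1
  read 'q': s1 → s2
  read 'q': s2 → s3
  read 'q': s3 → s2
  read 'q': s2 → s3
  end s3, accepted
w5:
  start at s0
  read 'p': s0 → s2
  read 'p': s2 → s2
  read 'r': s2 → s1
  read 'p': s1 → s2
  read 'q': s2 → s3
  read 'r': s3 → s1
  read 'r': s1 → s2
  read 'q': s2 → s3
  read 'q': s3 → s2
  read 'r': s2 → s1
  read 'q': s1 → s2
  end s2, rejected

2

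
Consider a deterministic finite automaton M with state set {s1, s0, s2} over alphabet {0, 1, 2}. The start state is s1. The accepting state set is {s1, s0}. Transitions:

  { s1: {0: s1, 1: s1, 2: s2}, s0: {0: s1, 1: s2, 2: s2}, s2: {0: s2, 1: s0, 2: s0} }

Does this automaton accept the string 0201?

Trace: s1 -0-> s1 -2-> s2 -0-> s2 -1-> s0
End state s0 is accepting.

Yes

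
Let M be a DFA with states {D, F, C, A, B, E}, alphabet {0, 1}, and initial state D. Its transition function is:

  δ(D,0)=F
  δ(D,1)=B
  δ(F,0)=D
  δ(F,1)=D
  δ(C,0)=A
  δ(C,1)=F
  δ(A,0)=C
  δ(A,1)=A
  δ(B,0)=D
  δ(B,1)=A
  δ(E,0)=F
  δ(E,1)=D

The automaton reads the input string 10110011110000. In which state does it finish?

start at D
read '1': D → B
read '0': B → D
read '1': D → B
read '1': B → A
read '0': A → C
read '0': C → A
read '1': A → A
read '1': A → A
read '1': A → A
read '1': A → A
read '0': A → C
read '0': C → A
read '0': A → C
read '0': C → A

A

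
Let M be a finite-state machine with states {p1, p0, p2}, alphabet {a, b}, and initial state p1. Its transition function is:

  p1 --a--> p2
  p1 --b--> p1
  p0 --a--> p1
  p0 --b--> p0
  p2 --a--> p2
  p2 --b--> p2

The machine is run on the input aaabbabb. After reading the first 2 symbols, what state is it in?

p2

Trace: p1 -a-> p2 -a-> p2
After 2 symbols: p2.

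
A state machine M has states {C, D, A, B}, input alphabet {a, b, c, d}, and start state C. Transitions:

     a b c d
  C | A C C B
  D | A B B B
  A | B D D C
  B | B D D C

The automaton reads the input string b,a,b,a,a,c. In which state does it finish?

D

Trace: C -b-> C -a-> A -b-> D -a-> A -a-> B -c-> D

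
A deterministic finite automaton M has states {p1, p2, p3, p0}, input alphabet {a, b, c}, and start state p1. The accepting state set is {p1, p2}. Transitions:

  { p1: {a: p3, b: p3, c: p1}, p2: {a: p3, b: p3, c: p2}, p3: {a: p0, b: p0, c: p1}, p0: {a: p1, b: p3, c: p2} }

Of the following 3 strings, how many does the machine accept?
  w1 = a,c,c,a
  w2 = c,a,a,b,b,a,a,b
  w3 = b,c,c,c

w1: Trace: p1 -a-> p3 -c-> p1 -c-> p1 -a-> p3  → end p3, rejected
w2: Trace: p1 -c-> p1 -a-> p3 -a-> p0 -b-> p3 -b-> p0 -a-> p1 -a-> p3 -b-> p0  → end p0, rejected
w3: Trace: p1 -b-> p3 -c-> p1 -c-> p1 -c-> p1  → end p1, accepted

1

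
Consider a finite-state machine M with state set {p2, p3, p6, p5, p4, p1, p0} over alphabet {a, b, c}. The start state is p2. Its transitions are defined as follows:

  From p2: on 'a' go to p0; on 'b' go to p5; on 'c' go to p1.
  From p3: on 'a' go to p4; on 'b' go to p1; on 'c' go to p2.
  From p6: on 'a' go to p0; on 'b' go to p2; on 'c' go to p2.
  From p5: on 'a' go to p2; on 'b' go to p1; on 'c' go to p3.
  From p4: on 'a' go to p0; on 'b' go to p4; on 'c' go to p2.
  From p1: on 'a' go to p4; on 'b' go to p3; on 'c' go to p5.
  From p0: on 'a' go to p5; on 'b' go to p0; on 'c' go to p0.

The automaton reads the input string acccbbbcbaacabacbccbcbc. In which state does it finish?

p0

Trace: p2 -a-> p0 -c-> p0 -c-> p0 -c-> p0 -b-> p0 -b-> p0 -b-> p0 -c-> p0 -b-> p0 -a-> p5 -a-> p2 -c-> p1 -a-> p4 -b-> p4 -a-> p0 -c-> p0 -b-> p0 -c-> p0 -c-> p0 -b-> p0 -c-> p0 -b-> p0 -c-> p0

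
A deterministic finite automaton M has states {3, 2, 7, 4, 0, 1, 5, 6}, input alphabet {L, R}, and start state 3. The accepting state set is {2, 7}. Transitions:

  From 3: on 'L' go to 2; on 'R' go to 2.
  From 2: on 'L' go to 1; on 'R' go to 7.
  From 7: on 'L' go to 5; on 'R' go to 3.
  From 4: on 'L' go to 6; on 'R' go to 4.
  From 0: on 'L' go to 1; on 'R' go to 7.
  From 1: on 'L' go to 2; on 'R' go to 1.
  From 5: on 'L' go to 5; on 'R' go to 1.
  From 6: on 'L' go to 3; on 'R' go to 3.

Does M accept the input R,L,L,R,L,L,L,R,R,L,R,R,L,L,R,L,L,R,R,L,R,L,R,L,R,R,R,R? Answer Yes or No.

Yes

Trace: 3 -R-> 2 -L-> 1 -L-> 2 -R-> 7 -L-> 5 -L-> 5 -L-> 5 -R-> 1 -R-> 1 -L-> 2 -R-> 7 -R-> 3 -L-> 2 -L-> 1 -R-> 1 -L-> 2 -L-> 1 -R-> 1 -R-> 1 -L-> 2 -R-> 7 -L-> 5 -R-> 1 -L-> 2 -R-> 7 -R-> 3 -R-> 2 -R-> 7
End state 7 is accepting.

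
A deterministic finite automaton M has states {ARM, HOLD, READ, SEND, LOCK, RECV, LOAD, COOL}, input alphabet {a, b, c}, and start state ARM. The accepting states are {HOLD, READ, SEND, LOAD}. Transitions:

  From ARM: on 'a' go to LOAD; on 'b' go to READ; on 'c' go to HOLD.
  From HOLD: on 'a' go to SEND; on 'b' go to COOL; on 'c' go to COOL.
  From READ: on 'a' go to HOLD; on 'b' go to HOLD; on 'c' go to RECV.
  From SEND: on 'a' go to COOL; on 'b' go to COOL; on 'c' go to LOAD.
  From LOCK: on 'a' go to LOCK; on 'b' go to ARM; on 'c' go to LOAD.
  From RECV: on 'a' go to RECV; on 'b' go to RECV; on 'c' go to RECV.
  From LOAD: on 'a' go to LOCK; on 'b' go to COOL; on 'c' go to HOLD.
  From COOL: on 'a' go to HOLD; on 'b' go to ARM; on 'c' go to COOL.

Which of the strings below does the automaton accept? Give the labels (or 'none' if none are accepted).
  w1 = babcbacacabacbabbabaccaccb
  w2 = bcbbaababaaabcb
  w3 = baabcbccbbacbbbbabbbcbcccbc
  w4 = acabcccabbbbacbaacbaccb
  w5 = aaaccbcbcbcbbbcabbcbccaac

w1: ARM → READ → HOLD → COOL → COOL → ARM → LOAD → HOLD → SEND → LOAD → LOCK → ARM → LOAD → HOLD → COOL → HOLD → COOL → ARM → LOAD → COOL → HOLD → COOL → COOL → HOLD → COOL → COOL → ARM  → end ARM, rejected
w2: ARM → READ → RECV → RECV → RECV → RECV → RECV → RECV → RECV → RECV → RECV → RECV → RECV → RECV → RECV → RECV  → end RECV, rejected
w3: ARM → READ → HOLD → SEND → COOL → COOL → ARM → HOLD → COOL → ARM → READ → HOLD → COOL → ARM → READ → HOLD → COOL → HOLD → COOL → ARM → READ → RECV → RECV → RECV → RECV → RECV → RECV → RECV  → end RECV, rejected
w4: ARM → LOAD → HOLD → SEND → COOL → COOL → COOL → COOL → HOLD → COOL → ARM → READ → HOLD → SEND → LOAD → COOL → HOLD → SEND → LOAD → COOL → HOLD → COOL → COOL → ARM  → end ARM, rejected
w5: ARM → LOAD → LOCK → LOCK → LOAD → HOLD → COOL → COOL → ARM → HOLD → COOL → COOL → ARM → READ → HOLD → COOL → HOLD → COOL → ARM → HOLD → COOL → COOL → COOL → HOLD → SEND → LOAD  → end LOAD, accepted

w5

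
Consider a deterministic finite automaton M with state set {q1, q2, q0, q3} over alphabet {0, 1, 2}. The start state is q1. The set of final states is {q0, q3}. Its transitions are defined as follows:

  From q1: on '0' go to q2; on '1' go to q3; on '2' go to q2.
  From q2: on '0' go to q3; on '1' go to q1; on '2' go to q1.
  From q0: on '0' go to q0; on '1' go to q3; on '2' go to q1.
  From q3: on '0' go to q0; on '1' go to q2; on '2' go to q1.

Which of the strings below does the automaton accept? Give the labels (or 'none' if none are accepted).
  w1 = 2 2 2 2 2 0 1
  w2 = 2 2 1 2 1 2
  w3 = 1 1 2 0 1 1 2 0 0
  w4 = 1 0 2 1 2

w1: q1 → q2 → q1 → q2 → q1 → q2 → q3 → q2  → end q2, rejected
w2: q1 → q2 → q1 → q3 → q1 → q3 → q1  → end q1, rejected
w3: q1 → q3 → q2 → q1 → q2 → q1 → q3 → q1 → q2 → q3  → end q3, accepted
w4: q1 → q3 → q0 → q1 → q3 → q1  → end q1, rejected

w3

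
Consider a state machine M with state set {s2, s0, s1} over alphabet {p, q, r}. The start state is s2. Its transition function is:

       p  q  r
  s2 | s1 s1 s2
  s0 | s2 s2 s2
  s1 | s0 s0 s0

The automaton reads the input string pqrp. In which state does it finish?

s2 → s1 → s0 → s2 → s1

s1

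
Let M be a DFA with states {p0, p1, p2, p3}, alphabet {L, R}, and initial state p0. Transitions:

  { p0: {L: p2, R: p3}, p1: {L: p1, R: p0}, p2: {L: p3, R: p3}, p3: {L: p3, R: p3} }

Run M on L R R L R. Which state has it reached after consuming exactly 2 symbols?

p3

start at p0
read 'L': p0 → p2
read 'R': p2 → p3
After 2 symbols: p3.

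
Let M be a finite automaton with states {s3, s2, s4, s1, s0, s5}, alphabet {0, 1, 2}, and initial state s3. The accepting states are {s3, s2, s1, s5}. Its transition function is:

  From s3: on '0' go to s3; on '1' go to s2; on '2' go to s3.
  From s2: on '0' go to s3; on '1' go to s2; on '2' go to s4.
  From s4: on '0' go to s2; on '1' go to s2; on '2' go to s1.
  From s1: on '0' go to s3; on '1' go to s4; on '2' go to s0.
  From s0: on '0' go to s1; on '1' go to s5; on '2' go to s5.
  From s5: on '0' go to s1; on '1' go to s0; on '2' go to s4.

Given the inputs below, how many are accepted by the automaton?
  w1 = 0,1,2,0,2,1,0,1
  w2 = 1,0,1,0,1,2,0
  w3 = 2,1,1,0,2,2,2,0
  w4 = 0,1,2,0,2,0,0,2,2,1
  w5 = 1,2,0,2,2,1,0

5

w1: s3 → s3 → s2 → s4 → s2 → s4 → s2 → s3 → s2  → end s2, accepted
w2: s3 → s2 → s3 → s2 → s3 → s2 → s4 → s2  → end s2, accepted
w3: s3 → s3 → s2 → s2 → s3 → s3 → s3 → s3 → s3  → end s3, accepted
w4: s3 → s3 → s2 → s4 → s2 → s4 → s2 → s3 → s3 → s3 → s2  → end s2, accepted
w5: s3 → s2 → s4 → s2 → s4 → s1 → s4 → s2  → end s2, accepted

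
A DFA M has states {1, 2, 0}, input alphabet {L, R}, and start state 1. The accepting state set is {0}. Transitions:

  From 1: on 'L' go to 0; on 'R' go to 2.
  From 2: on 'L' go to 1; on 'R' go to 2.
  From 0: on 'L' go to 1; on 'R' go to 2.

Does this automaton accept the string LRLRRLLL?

No

start at 1
read 'L': 1 → 0
read 'R': 0 → 2
read 'L': 2 → 1
read 'R': 1 → 2
read 'R': 2 → 2
read 'L': 2 → 1
read 'L': 1 → 0
read 'L': 0 → 1
End state 1 is not accepting.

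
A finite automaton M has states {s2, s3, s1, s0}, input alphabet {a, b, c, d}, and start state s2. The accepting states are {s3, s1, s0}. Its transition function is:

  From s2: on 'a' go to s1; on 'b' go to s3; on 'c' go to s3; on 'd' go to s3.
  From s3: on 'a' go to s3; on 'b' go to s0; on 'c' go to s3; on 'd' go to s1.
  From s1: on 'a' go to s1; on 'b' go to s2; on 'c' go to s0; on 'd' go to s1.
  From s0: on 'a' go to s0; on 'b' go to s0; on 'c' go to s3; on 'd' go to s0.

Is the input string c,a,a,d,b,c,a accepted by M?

s2 → s3 → s3 → s3 → s1 → s2 → s3 → s3
End state s3 is accepting.

Yes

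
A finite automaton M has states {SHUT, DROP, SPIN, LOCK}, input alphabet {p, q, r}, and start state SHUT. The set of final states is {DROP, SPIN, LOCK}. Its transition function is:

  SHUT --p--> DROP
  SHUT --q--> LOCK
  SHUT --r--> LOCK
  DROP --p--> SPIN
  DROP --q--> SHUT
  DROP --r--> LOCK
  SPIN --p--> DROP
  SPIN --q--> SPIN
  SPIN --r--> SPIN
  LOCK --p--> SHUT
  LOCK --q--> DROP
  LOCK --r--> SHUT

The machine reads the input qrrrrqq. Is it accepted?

SHUT → LOCK → SHUT → LOCK → SHUT → LOCK → DROP → SHUT
End state SHUT is not accepting.

No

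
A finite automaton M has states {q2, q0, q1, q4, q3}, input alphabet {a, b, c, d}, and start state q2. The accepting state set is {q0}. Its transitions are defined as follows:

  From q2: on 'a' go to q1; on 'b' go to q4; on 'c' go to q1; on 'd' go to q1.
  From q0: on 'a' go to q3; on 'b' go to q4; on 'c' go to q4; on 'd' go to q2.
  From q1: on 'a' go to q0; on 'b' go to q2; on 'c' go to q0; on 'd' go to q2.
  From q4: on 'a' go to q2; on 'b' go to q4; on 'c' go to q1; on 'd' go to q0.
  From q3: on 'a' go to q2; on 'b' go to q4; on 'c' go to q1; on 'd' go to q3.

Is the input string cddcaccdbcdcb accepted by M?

No

start at q2
read 'c': q2 → q1
read 'd': q1 → q2
read 'd': q2 → q1
read 'c': q1 → q0
read 'a': q0 → q3
read 'c': q3 → q1
read 'c': q1 → q0
read 'd': q0 → q2
read 'b': q2 → q4
read 'c': q4 → q1
read 'd': q1 → q2
read 'c': q2 → q1
read 'b': q1 → q2
End state q2 is not accepting.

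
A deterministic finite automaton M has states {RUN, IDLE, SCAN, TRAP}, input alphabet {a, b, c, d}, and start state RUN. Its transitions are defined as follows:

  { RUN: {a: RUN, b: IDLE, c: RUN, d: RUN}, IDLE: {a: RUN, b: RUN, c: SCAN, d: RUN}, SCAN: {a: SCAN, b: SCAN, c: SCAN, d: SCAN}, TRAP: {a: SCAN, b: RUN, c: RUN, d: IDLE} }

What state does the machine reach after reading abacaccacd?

RUN

start at RUN
read 'a': RUN → RUN
read 'b': RUN → IDLE
read 'a': IDLE → RUN
read 'c': RUN → RUN
read 'a': RUN → RUN
read 'c': RUN → RUN
read 'c': RUN → RUN
read 'a': RUN → RUN
read 'c': RUN → RUN
read 'd': RUN → RUN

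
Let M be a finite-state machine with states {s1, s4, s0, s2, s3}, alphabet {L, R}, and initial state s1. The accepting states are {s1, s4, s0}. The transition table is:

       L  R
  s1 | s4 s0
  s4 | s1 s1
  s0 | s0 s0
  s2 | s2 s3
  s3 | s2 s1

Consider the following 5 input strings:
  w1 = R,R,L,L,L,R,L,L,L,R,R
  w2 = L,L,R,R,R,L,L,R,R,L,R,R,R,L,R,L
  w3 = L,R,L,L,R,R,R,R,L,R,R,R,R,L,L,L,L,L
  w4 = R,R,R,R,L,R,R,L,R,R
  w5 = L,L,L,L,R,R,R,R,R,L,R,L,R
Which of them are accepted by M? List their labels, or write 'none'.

w1, w2, w3, w4, w5

w1:
  start at s1
  read 'R': s1 → s0
  read 'R': s0 → s0
  read 'L': s0 → s0
  read 'L': s0 → s0
  read 'L': s0 → s0
  read 'R': s0 → s0
  read 'L': s0 → s0
  read 'L': s0 → s0
  read 'L': s0 → s0
  read 'R': s0 → s0
  read 'R': s0 → s0
  end s0, accepted
w2:
  start at s1
  read 'L': s1 → s4
  read 'L': s4 → s1
  read 'R': s1 → s0
  read 'R': s0 → s0
  read 'R': s0 → s0
  read 'L': s0 → s0
  read 'L': s0 → s0
  read 'R': s0 → s0
  read 'R': s0 → s0
  read 'L': s0 → s0
  read 'R': s0 → s0
  read 'R': s0 → s0
  read 'R': s0 → s0
  read 'L': s0 → s0
  read 'R': s0 → s0
  read 'L': s0 → s0
  end s0, accepted
w3:
  start at s1
  read 'L': s1 → s4
  read 'R': s4 → s1
  read 'L': s1 → s4
  read 'L': s4 → s1
  read 'R': s1 → s0
  read 'R': s0 → s0
  read 'R': s0 → s0
  read 'R': s0 → s0
  read 'L': s0 → s0
  read 'R': s0 → s0
  read 'R': s0 → s0
  read 'R': s0 → s0
  read 'R': s0 → s0
  read 'L': s0 → s0
  read 'L': s0 → s0
  read 'L': s0 → s0
  read 'L': s0 → s0
  read 'L': s0 → s0
  end s0, accepted
w4:
  start at s1
  read 'R': s1 → s0
  read 'R': s0 → s0
  read 'R': s0 → s0
  read 'R': s0 → s0
  read 'L': s0 → s0
  read 'R': s0 → s0
  read 'R': s0 → s0
  read 'L': s0 → s0
  read 'R': s0 → s0
  read 'R': s0 → s0
  end s0, accepted
w5:
  start at s1
  read 'L': s1 → s4
  read 'L': s4 → s1
  read 'L': s1 → s4
  read 'L': s4 → s1
  read 'R': s1 → s0
  read 'R': s0 → s0
  read 'R': s0 → s0
  read 'R': s0 → s0
  read 'R': s0 → s0
  read 'L': s0 → s0
  read 'R': s0 → s0
  read 'L': s0 → s0
  read 'R': s0 → s0
  end s0, accepted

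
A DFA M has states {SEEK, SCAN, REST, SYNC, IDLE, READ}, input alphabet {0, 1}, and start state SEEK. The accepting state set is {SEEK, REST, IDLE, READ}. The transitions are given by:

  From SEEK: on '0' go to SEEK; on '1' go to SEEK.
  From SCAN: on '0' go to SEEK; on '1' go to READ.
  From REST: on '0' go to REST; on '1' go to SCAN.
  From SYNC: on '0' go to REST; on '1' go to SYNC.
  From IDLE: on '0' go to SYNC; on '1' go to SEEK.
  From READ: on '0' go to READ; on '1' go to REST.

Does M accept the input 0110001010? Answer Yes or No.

Yes

SEEK → SEEK → SEEK → SEEK → SEEK → SEEK → SEEK → SEEK → SEEK → SEEK → SEEK
End state SEEK is accepting.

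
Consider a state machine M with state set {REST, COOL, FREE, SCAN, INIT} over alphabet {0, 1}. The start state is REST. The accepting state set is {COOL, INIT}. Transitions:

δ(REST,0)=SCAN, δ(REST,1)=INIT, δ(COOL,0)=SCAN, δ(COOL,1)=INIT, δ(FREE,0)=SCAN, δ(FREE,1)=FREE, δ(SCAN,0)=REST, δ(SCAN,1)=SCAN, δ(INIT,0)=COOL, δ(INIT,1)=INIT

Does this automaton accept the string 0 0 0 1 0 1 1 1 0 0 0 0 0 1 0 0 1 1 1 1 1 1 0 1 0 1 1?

start at REST
read '0': REST → SCAN
read '0': SCAN → REST
read '0': REST → SCAN
read '1': SCAN → SCAN
read '0': SCAN → REST
read '1': REST → INIT
read '1': INIT → INIT
read '1': INIT → INIT
read '0': INIT → COOL
read '0': COOL → SCAN
read '0': SCAN → REST
read '0': REST → SCAN
read '0': SCAN → REST
read '1': REST → INIT
read '0': INIT → COOL
read '0': COOL → SCAN
read '1': SCAN → SCAN
read '1': SCAN → SCAN
read '1': SCAN → SCAN
read '1': SCAN → SCAN
read '1': SCAN → SCAN
read '1': SCAN → SCAN
read '0': SCAN → REST
read '1': REST → INIT
read '0': INIT → COOL
read '1': COOL → INIT
read '1': INIT → INIT
End state INIT is accepting.

Yes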